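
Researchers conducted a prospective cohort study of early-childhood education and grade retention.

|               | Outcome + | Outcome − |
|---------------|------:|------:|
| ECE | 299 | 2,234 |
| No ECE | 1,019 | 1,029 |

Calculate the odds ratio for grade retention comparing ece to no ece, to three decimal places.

0.135

Cells: a = 299, b = 2234, c = 1019, d = 1029.
OR = (a·d)/(b·c) = (299 × 1029) / (2234 × 1019) = 307671 / 2276446 = 0.13515
Exposure is associated with lower odds of grade retention (OR = 0.14 < 1).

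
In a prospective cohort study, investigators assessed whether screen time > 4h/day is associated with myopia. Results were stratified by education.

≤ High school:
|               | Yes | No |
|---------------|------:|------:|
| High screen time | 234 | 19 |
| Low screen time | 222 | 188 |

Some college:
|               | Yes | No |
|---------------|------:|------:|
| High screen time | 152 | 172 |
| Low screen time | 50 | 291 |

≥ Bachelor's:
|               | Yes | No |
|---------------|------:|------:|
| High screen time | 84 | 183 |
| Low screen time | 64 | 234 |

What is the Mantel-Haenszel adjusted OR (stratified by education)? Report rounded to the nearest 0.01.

4.19

OR_MH = Σ(aᵢdᵢ/nᵢ) / Σ(bᵢcᵢ/nᵢ), where nᵢ is the stratum total.
Stratum 1 (≤ High school): n = 663; a·d/n = 234·188/663 = 66.3529; b·c/n = 19·222/663 = 6.3620
Stratum 2 (Some college): n = 665; a·d/n = 152·291/665 = 66.5143; b·c/n = 172·50/665 = 12.9323
Stratum 3 (≥ Bachelor's): n = 565; a·d/n = 84·234/565 = 34.7894; b·c/n = 183·64/565 = 20.7292
OR_MH = (66.3529 + 66.5143 + 34.7894) / (6.3620 + 12.9323 + 20.7292) = 167.6566 / 40.0235 = 4.18895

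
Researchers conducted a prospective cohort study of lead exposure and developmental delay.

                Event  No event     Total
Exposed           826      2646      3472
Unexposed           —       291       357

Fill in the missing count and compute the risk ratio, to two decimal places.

1.29

The missing cell is in the unexposed row: 357 − 291 = 66.
So a = 826, b = 2646, c = 66, d = 291.
RR = [a/(a+b)] / [c/(c+d)] = (826/3472) / (66/357) = 0.23790/0.18487 = 1.28684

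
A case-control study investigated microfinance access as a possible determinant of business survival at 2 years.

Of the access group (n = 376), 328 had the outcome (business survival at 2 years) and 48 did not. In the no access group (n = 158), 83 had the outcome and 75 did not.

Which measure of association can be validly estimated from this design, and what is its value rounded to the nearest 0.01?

6.17

From the description: a = 328, b = 48, c = 83, d = 75.
This is a case-control study: participants were sampled on outcome status, so risks in the source population cannot be estimated directly — relative risk is not valid here. The odds ratio is the appropriate measure.
OR = (a·d)/(b·c) = (328 × 75) / (48 × 83) = 24600 / 3984 = 6.17470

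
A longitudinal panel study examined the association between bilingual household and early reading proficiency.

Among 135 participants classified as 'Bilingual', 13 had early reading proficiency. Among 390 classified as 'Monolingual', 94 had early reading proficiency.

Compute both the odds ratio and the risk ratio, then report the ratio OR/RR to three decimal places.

0.840

From the description: a = 13, b = 122, c = 94, d = 296.
OR = (13·296)/(122·94) = 3848/11468 = 0.33554
Risk in exposed = 13/135 = 0.09630; risk in unexposed = 94/390 = 0.24103; RR = 0.39953
OR/RR = 0.33554 / 0.39953 = 0.83985
The outcome is not rare, so the OR lies further from 1 than the RR.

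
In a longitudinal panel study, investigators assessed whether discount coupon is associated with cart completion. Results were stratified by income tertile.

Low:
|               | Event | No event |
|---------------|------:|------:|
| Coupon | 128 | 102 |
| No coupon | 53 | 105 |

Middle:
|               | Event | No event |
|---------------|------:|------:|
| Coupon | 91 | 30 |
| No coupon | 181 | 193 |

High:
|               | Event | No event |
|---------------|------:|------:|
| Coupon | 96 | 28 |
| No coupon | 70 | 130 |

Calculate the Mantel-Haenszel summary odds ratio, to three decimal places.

3.510

OR_MH = Σ(aᵢdᵢ/nᵢ) / Σ(bᵢcᵢ/nᵢ), where nᵢ is the stratum total.
Stratum 1 (Low): n = 388; a·d/n = 128·105/388 = 34.6392; b·c/n = 102·53/388 = 13.9330
Stratum 2 (Middle): n = 495; a·d/n = 91·193/495 = 35.4808; b·c/n = 30·181/495 = 10.9697
Stratum 3 (High): n = 324; a·d/n = 96·130/324 = 38.5185; b·c/n = 28·70/324 = 6.0494
OR_MH = (34.6392 + 35.4808 + 38.5185) / (13.9330 + 10.9697 + 6.0494) = 108.6385 / 30.9521 = 3.50989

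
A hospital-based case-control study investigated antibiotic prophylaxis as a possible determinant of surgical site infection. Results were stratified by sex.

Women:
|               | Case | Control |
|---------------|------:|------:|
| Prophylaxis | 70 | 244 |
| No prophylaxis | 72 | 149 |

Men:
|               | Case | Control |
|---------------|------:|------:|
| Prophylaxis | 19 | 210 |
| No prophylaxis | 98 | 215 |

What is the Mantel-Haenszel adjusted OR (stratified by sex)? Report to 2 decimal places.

0.38

OR_MH = Σ(aᵢdᵢ/nᵢ) / Σ(bᵢcᵢ/nᵢ), where nᵢ is the stratum total.
Stratum 1 (Women): n = 535; a·d/n = 70·149/535 = 19.4953; b·c/n = 244·72/535 = 32.8374
Stratum 2 (Men): n = 542; a·d/n = 19·215/542 = 7.5369; b·c/n = 210·98/542 = 37.9705
OR_MH = (19.4953 + 7.5369) / (32.8374 + 37.9705) = 27.0322 / 70.8079 = 0.38177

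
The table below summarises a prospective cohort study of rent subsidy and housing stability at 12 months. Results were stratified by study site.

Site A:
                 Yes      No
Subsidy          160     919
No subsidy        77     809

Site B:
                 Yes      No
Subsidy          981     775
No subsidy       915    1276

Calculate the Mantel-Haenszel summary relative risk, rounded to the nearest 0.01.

1.37

RR_MH = Σ(aᵢ·n₀ᵢ/nᵢ) / Σ(cᵢ·n₁ᵢ/nᵢ), with n₁ᵢ = aᵢ+bᵢ (exposed), n₀ᵢ = cᵢ+dᵢ (unexposed), nᵢ = n₁ᵢ+n₀ᵢ.
Stratum 1 (Site A): n₁ = 1079, n₀ = 886, n = 1965; a·n₀/n = 160·886/1965 = 72.1425; c·n₁/n = 77·1079/1965 = 42.2814
Stratum 2 (Site B): n₁ = 1756, n₀ = 2191, n = 3947; a·n₀/n = 981·2191/3947 = 544.5581; c·n₁/n = 915·1756/3947 = 407.0788
RR_MH = (72.1425 + 544.5581) / (42.2814 + 407.0788) = 616.7006 / 449.3602 = 1.37240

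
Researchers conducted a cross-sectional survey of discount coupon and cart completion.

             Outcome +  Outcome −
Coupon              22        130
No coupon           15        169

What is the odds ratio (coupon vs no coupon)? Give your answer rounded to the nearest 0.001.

Cells: a = 22, b = 130, c = 15, d = 169.
OR = (a·d)/(b·c) = (22 × 169) / (130 × 15) = 3718 / 1950 = 1.90667
The odds of cart completion are about 1.91 times as high in the coupon group.

1.907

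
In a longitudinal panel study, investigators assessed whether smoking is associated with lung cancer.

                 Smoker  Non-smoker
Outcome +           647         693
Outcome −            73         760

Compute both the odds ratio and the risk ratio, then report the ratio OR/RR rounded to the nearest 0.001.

5.159

Reading the table with exposure as columns: a = 647 (Smoker, case), b = 73 (Smoker, non-case), c = 693 (Non-smoker, case), d = 760.
OR = (647·760)/(73·693) = 491720/50589 = 9.71990
Risk in exposed = 647/720 = 0.89861; risk in unexposed = 693/1453 = 0.47694; RR = 1.88410
OR/RR = 9.71990 / 1.88410 = 5.15891
The outcome is not rare, so the OR lies further from 1 than the RR.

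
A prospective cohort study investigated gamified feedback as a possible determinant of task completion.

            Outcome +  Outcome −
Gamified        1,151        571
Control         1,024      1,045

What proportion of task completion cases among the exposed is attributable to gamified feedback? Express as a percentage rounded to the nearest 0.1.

Cells: a = 1151, b = 571, c = 1024, d = 1045.
Risk in exposed = 1151/1722 = 0.66841; risk in unexposed = 1024/2069 = 0.49493.
RR = 0.66841/0.49493 = 1.35053
AR% = (RR − 1)/RR × 100 = (1.35053 − 1)/1.35053 × 100 = 25.9547%

26.0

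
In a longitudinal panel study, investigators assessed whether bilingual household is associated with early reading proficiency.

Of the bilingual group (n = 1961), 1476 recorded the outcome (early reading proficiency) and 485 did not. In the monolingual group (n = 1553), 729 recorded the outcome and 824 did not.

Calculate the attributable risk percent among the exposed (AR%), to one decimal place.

From the description: a = 1476, b = 485, c = 729, d = 824.
Risk in exposed = 1476/1961 = 0.75268; risk in unexposed = 729/1553 = 0.46941.
RR = 0.75268/0.46941 = 1.60344
AR% = (RR − 1)/RR × 100 = (1.60344 − 1)/1.60344 × 100 = 37.6341%

37.6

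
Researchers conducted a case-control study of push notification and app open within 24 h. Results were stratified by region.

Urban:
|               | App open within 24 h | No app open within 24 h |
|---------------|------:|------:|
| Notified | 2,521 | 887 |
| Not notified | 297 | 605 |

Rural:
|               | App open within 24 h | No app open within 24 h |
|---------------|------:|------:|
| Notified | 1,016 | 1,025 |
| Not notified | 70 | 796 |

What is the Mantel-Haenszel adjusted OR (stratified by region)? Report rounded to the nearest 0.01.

OR_MH = Σ(aᵢdᵢ/nᵢ) / Σ(bᵢcᵢ/nᵢ), where nᵢ is the stratum total.
Stratum 1 (Urban): n = 4310; a·d/n = 2521·605/4310 = 353.8759; b·c/n = 887·297/4310 = 61.1227
Stratum 2 (Rural): n = 2907; a·d/n = 1016·796/2907 = 278.2030; b·c/n = 1025·70/2907 = 24.6818
OR_MH = (353.8759 + 278.2030) / (61.1227 + 24.6818) = 632.0788 / 85.8045 = 7.36650

7.37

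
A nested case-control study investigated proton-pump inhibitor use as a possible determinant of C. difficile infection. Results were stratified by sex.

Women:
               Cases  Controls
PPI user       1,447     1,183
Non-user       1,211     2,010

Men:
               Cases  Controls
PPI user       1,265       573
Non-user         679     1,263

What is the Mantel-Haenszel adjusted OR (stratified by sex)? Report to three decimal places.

OR_MH = Σ(aᵢdᵢ/nᵢ) / Σ(bᵢcᵢ/nᵢ), where nᵢ is the stratum total.
Stratum 1 (Women): n = 5851; a·d/n = 1447·2010/5851 = 497.0894; b·c/n = 1183·1211/5851 = 244.8493
Stratum 2 (Men): n = 3780; a·d/n = 1265·1263/3780 = 422.6706; b·c/n = 573·679/3780 = 102.9278
OR_MH = (497.0894 + 422.6706) / (244.8493 + 102.9278) = 919.7600 / 347.7770 = 2.64468

2.645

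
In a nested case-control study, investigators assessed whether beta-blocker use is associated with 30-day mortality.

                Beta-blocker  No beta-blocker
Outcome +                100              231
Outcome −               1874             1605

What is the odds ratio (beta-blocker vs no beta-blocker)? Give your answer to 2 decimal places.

Reading the table with exposure as columns: a = 100 (Beta-blocker, case), b = 1874 (Beta-blocker, non-case), c = 231 (No beta-blocker, case), d = 1605.
OR = (a·d)/(b·c) = (100 × 1605) / (1874 × 231) = 160500 / 432894 = 0.37076
Exposure is associated with lower odds of 30-day mortality (OR = 0.37 < 1).

0.37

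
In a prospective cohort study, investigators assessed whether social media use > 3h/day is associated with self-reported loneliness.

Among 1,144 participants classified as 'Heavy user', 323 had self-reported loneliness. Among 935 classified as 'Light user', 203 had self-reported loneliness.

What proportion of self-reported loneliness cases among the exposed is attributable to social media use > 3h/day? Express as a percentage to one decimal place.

From the description: a = 323, b = 821, c = 203, d = 732.
Risk in exposed = 323/1144 = 0.28234; risk in unexposed = 203/935 = 0.21711.
RR = 0.28234/0.21711 = 1.30045
AR% = (RR − 1)/RR × 100 = (1.30045 − 1)/1.30045 × 100 = 23.1033%

23.1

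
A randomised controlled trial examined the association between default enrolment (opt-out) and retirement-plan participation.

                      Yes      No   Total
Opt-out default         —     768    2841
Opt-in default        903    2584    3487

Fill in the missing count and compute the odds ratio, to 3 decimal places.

The missing cell is in the exposed row: 2841 − 768 = 2073.
So a = 2073, b = 768, c = 903, d = 2584.
OR = (a·d)/(b·c) = (2073 × 2584) / (768 × 903) = 5356632 / 693504 = 7.72401

7.724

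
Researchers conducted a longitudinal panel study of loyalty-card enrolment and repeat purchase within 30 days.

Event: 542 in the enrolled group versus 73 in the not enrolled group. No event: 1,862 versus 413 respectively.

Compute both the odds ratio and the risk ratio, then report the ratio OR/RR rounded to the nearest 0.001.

1.097

From the description: a = 542, b = 1862, c = 73, d = 413.
OR = (542·413)/(1862·73) = 223846/135926 = 1.64682
Risk in exposed = 542/2404 = 0.22546; risk in unexposed = 73/486 = 0.15021; RR = 1.50099
OR/RR = 1.64682 / 1.50099 = 1.09716
The outcome is not rare, so the OR lies further from 1 than the RR.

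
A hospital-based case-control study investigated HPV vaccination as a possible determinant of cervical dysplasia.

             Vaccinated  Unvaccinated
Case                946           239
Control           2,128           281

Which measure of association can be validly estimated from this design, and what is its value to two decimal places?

0.52

Reading the table with exposure as columns: a = 946 (Vaccinated, case), b = 2128 (Vaccinated, non-case), c = 239 (Unvaccinated, case), d = 281.
This is a hospital-based case-control study: participants were sampled on outcome status, so risks in the source population cannot be estimated directly — relative risk is not valid here. The odds ratio is the appropriate measure.
OR = (a·d)/(b·c) = (946 × 281) / (2128 × 239) = 265826 / 508592 = 0.52267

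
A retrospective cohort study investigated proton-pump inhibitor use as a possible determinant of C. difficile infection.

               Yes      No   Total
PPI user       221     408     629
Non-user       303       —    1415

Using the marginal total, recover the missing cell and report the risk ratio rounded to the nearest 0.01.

The missing cell is in the unexposed row: 1415 − 303 = 1112.
So a = 221, b = 408, c = 303, d = 1112.
RR = [a/(a+b)] / [c/(c+d)] = (221/629) / (303/1415) = 0.35135/0.21413 = 1.64080

1.64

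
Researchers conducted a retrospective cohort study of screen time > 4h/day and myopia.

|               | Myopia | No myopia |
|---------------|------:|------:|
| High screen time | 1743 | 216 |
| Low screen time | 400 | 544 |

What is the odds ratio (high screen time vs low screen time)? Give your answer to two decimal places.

10.97

Cells: a = 1743, b = 216, c = 400, d = 544.
OR = (a·d)/(b·c) = (1743 × 544) / (216 × 400) = 948192 / 86400 = 10.97444
The odds of myopia are about 10.97 times as high in the high screen time group.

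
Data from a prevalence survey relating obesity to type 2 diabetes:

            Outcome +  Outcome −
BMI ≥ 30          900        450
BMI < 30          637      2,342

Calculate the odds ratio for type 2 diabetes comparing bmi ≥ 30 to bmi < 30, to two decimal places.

7.35

Cells: a = 900, b = 450, c = 637, d = 2342.
OR = (a·d)/(b·c) = (900 × 2342) / (450 × 637) = 2107800 / 286650 = 7.35322
The odds of type 2 diabetes are about 7.35 times as high in the bmi ≥ 30 group.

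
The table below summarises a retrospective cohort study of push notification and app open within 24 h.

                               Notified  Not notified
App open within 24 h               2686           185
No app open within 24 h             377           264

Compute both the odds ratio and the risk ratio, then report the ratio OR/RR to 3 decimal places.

Reading the table with exposure as columns: a = 2686 (Notified, case), b = 377 (Notified, non-case), c = 185 (Not notified, case), d = 264.
OR = (2686·264)/(377·185) = 709104/69745 = 10.16709
Risk in exposed = 2686/3063 = 0.87692; risk in unexposed = 185/449 = 0.41203; RR = 2.12830
OR/RR = 10.16709 / 2.12830 = 4.77709
The outcome is not rare, so the OR lies further from 1 than the RR.

4.777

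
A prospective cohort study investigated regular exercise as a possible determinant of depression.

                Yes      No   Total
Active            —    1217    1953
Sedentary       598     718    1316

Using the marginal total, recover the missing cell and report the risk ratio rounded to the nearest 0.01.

The missing cell is in the exposed row: 1953 − 1217 = 736.
So a = 736, b = 1217, c = 598, d = 718.
RR = [a/(a+b)] / [c/(c+d)] = (736/1953) / (598/1316) = 0.37686/0.45441 = 0.82934

0.83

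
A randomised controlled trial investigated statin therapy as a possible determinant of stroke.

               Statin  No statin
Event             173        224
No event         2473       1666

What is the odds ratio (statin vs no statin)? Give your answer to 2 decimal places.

0.52

Reading the table with exposure as columns: a = 173 (Statin, case), b = 2473 (Statin, non-case), c = 224 (No statin, case), d = 1666.
OR = (a·d)/(b·c) = (173 × 1666) / (2473 × 224) = 288218 / 553952 = 0.52029
Exposure is associated with lower odds of stroke (OR = 0.52 < 1).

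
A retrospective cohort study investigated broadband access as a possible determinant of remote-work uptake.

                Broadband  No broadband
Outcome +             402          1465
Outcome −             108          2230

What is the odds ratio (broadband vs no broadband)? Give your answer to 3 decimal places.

5.666

Reading the table with exposure as columns: a = 402 (Broadband, case), b = 108 (Broadband, non-case), c = 1465 (No broadband, case), d = 2230.
OR = (a·d)/(b·c) = (402 × 2230) / (108 × 1465) = 896460 / 158220 = 5.66591
The odds of remote-work uptake are about 5.67 times as high in the broadband group.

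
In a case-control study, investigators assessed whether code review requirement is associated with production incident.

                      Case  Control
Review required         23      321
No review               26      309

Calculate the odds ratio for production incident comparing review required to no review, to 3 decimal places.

0.852

Cells: a = 23, b = 321, c = 26, d = 309.
OR = (a·d)/(b·c) = (23 × 309) / (321 × 26) = 7107 / 8346 = 0.85155
Exposure is associated with lower odds of production incident (OR = 0.85 < 1).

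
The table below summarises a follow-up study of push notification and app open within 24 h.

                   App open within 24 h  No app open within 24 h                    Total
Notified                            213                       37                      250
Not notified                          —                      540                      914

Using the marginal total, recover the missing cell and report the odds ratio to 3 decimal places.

The missing cell is in the unexposed row: 914 − 540 = 374.
So a = 213, b = 37, c = 374, d = 540.
OR = (a·d)/(b·c) = (213 × 540) / (37 × 374) = 115020 / 13838 = 8.31189

8.312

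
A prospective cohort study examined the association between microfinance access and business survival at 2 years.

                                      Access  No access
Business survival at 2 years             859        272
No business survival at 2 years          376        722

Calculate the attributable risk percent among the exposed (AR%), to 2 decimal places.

60.66

Reading the table with exposure as columns: a = 859 (Access, case), b = 376 (Access, non-case), c = 272 (No access, case), d = 722.
Risk in exposed = 859/1235 = 0.69555; risk in unexposed = 272/994 = 0.27364.
RR = 0.69555/0.27364 = 2.54181
AR% = (RR − 1)/RR × 100 = (2.54181 − 1)/2.54181 × 100 = 60.6580%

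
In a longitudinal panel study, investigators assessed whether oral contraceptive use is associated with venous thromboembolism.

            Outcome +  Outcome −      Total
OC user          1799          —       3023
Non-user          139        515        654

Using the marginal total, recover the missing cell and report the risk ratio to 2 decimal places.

The missing cell is in the exposed row: 3023 − 1799 = 1224.
So a = 1799, b = 1224, c = 139, d = 515.
RR = [a/(a+b)] / [c/(c+d)] = (1799/3023) / (139/654) = 0.59510/0.21254 = 2.79999

2.80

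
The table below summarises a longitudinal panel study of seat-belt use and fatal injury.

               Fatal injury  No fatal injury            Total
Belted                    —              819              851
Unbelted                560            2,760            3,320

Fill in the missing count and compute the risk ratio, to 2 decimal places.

The missing cell is in the exposed row: 851 − 819 = 32.
So a = 32, b = 819, c = 560, d = 2760.
RR = [a/(a+b)] / [c/(c+d)] = (32/851) / (560/3320) = 0.03760/0.16867 = 0.22293

0.22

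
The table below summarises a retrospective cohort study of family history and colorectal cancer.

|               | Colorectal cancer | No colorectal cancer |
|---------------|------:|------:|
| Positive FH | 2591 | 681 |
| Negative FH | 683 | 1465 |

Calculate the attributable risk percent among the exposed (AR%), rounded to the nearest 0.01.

59.85

Cells: a = 2591, b = 681, c = 683, d = 1465.
Risk in exposed = 2591/3272 = 0.79187; risk in unexposed = 683/2148 = 0.31797.
RR = 0.79187/0.31797 = 2.49039
AR% = (RR − 1)/RR × 100 = (2.49039 − 1)/2.49039 × 100 = 59.8457%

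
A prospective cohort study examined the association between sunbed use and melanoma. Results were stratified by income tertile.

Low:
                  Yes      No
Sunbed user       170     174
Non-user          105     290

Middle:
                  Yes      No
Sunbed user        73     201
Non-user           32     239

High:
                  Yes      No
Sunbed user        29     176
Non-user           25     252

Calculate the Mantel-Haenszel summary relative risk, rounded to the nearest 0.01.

1.90

RR_MH = Σ(aᵢ·n₀ᵢ/nᵢ) / Σ(cᵢ·n₁ᵢ/nᵢ), with n₁ᵢ = aᵢ+bᵢ (exposed), n₀ᵢ = cᵢ+dᵢ (unexposed), nᵢ = n₁ᵢ+n₀ᵢ.
Stratum 1 (Low): n₁ = 344, n₀ = 395, n = 739; a·n₀/n = 170·395/739 = 90.8660; c·n₁/n = 105·344/739 = 48.8769
Stratum 2 (Middle): n₁ = 274, n₀ = 271, n = 545; a·n₀/n = 73·271/545 = 36.2991; c·n₁/n = 32·274/545 = 16.0881
Stratum 3 (High): n₁ = 205, n₀ = 277, n = 482; a·n₀/n = 29·277/482 = 16.6660; c·n₁/n = 25·205/482 = 10.6328
RR_MH = (90.8660 + 36.2991 + 16.6660) / (48.8769 + 16.0881 + 10.6328) = 143.8311 / 75.5977 = 1.90259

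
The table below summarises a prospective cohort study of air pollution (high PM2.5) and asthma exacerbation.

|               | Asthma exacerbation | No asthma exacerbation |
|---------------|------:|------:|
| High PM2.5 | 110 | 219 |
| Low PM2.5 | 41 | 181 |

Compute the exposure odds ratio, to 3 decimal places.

Cells: a = 110, b = 219, c = 41, d = 181.
OR = (a·d)/(b·c) = (110 × 181) / (219 × 41) = 19910 / 8979 = 2.21740
The odds of asthma exacerbation are about 2.22 times as high in the high pm2.5 group.

2.217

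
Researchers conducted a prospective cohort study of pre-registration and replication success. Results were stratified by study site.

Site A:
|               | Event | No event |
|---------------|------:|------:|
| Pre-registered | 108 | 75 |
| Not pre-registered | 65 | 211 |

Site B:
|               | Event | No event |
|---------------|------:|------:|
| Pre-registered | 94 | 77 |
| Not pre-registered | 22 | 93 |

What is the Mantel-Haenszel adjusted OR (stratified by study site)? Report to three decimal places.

OR_MH = Σ(aᵢdᵢ/nᵢ) / Σ(bᵢcᵢ/nᵢ), where nᵢ is the stratum total.
Stratum 1 (Site A): n = 459; a·d/n = 108·211/459 = 49.6471; b·c/n = 75·65/459 = 10.6209
Stratum 2 (Site B): n = 286; a·d/n = 94·93/286 = 30.5664; b·c/n = 77·22/286 = 5.9231
OR_MH = (49.6471 + 30.5664) / (10.6209 + 5.9231) = 80.2135 / 16.5440 = 4.84850

4.848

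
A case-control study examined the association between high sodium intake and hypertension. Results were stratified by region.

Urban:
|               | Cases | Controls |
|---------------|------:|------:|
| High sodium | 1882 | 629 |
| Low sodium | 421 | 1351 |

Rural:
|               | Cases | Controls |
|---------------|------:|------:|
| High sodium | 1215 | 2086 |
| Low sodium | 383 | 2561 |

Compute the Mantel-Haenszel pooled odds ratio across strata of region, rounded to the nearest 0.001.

5.754

OR_MH = Σ(aᵢdᵢ/nᵢ) / Σ(bᵢcᵢ/nᵢ), where nᵢ is the stratum total.
Stratum 1 (Urban): n = 4283; a·d/n = 1882·1351/4283 = 593.6451; b·c/n = 629·421/4283 = 61.8279
Stratum 2 (Rural): n = 6245; a·d/n = 1215·2561/6245 = 498.2570; b·c/n = 2086·383/6245 = 127.9324
OR_MH = (593.6451 + 498.2570) / (61.8279 + 127.9324) = 1091.9021 / 189.7604 = 5.75411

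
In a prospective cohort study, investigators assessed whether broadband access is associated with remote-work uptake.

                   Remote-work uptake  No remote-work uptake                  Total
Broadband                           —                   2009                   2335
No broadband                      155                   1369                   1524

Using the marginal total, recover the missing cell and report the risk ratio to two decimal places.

1.37

The missing cell is in the exposed row: 2335 − 2009 = 326.
So a = 326, b = 2009, c = 155, d = 1369.
RR = [a/(a+b)] / [c/(c+d)] = (326/2335) / (155/1524) = 0.13961/0.10171 = 1.37273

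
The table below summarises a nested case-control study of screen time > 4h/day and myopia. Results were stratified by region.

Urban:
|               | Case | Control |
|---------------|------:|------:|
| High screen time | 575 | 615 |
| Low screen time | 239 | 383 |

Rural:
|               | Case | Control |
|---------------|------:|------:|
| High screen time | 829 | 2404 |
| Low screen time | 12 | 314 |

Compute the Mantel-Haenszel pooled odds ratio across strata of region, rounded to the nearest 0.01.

OR_MH = Σ(aᵢdᵢ/nᵢ) / Σ(bᵢcᵢ/nᵢ), where nᵢ is the stratum total.
Stratum 1 (Urban): n = 1812; a·d/n = 575·383/1812 = 121.5370; b·c/n = 615·239/1812 = 81.1175
Stratum 2 (Rural): n = 3559; a·d/n = 829·314/3559 = 73.1402; b·c/n = 2404·12/3559 = 8.1056
OR_MH = (121.5370 + 73.1402) / (81.1175 + 8.1056) = 194.6772 / 89.2232 = 2.18191

2.18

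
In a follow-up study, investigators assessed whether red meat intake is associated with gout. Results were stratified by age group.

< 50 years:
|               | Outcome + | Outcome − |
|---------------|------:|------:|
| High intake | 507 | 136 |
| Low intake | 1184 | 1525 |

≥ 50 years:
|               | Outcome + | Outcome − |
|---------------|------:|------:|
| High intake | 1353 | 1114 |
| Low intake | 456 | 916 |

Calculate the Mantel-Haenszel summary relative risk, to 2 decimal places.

1.72

RR_MH = Σ(aᵢ·n₀ᵢ/nᵢ) / Σ(cᵢ·n₁ᵢ/nᵢ), with n₁ᵢ = aᵢ+bᵢ (exposed), n₀ᵢ = cᵢ+dᵢ (unexposed), nᵢ = n₁ᵢ+n₀ᵢ.
Stratum 1 (< 50 years): n₁ = 643, n₀ = 2709, n = 3352; a·n₀/n = 507·2709/3352 = 409.7443; c·n₁/n = 1184·643/3352 = 227.1217
Stratum 2 (≥ 50 years): n₁ = 2467, n₀ = 1372, n = 3839; a·n₀/n = 1353·1372/3839 = 483.5415; c·n₁/n = 456·2467/3839 = 293.0326
RR_MH = (409.7443 + 483.5415) / (227.1217 + 293.0326) = 893.2859 / 520.1543 = 1.71735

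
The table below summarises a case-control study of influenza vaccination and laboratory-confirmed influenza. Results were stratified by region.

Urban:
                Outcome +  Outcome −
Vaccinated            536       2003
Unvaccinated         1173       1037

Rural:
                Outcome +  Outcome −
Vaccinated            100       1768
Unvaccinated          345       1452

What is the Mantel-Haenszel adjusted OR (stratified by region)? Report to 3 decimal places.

OR_MH = Σ(aᵢdᵢ/nᵢ) / Σ(bᵢcᵢ/nᵢ), where nᵢ is the stratum total.
Stratum 1 (Urban): n = 4749; a·d/n = 536·1037/4749 = 117.0419; b·c/n = 2003·1173/4749 = 494.7397
Stratum 2 (Rural): n = 3665; a·d/n = 100·1452/3665 = 39.6180; b·c/n = 1768·345/3665 = 166.4284
OR_MH = (117.0419 + 39.6180) / (494.7397 + 166.4284) = 156.6599 / 661.1681 = 0.23694

0.237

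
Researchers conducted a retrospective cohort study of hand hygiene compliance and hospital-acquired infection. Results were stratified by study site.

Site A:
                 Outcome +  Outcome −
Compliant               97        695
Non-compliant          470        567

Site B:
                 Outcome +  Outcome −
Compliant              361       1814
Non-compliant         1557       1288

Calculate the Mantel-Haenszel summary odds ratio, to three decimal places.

OR_MH = Σ(aᵢdᵢ/nᵢ) / Σ(bᵢcᵢ/nᵢ), where nᵢ is the stratum total.
Stratum 1 (Site A): n = 1829; a·d/n = 97·567/1829 = 30.0705; b·c/n = 695·470/1829 = 178.5949
Stratum 2 (Site B): n = 5020; a·d/n = 361·1288/5020 = 92.6231; b·c/n = 1814·1557/5020 = 562.6291
OR_MH = (30.0705 + 92.6231) / (178.5949 + 562.6291) = 122.6936 / 741.2239 = 0.16553

0.166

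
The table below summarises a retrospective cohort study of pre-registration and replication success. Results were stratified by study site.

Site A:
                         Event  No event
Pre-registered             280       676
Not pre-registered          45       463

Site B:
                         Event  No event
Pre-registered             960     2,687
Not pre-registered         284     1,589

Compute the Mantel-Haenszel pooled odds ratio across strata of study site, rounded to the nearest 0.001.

OR_MH = Σ(aᵢdᵢ/nᵢ) / Σ(bᵢcᵢ/nᵢ), where nᵢ is the stratum total.
Stratum 1 (Site A): n = 1464; a·d/n = 280·463/1464 = 88.5519; b·c/n = 676·45/1464 = 20.7787
Stratum 2 (Site B): n = 5520; a·d/n = 960·1589/5520 = 276.3478; b·c/n = 2687·284/5520 = 138.2442
OR_MH = (88.5519 + 276.3478) / (20.7787 + 138.2442) = 364.8997 / 159.0229 = 2.29464

2.295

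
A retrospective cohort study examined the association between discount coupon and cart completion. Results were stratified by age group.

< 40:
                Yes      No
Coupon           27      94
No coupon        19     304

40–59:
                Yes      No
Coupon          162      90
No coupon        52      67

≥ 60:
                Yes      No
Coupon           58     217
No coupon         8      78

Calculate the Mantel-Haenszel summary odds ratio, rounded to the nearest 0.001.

OR_MH = Σ(aᵢdᵢ/nᵢ) / Σ(bᵢcᵢ/nᵢ), where nᵢ is the stratum total.
Stratum 1 (< 40): n = 444; a·d/n = 27·304/444 = 18.4865; b·c/n = 94·19/444 = 4.0225
Stratum 2 (40–59): n = 371; a·d/n = 162·67/371 = 29.2561; b·c/n = 90·52/371 = 12.6146
Stratum 3 (≥ 60): n = 361; a·d/n = 58·78/361 = 12.5319; b·c/n = 217·8/361 = 4.8089
OR_MH = (18.4865 + 29.2561 + 12.5319) / (4.0225 + 12.6146 + 4.8089) = 60.2744 / 21.4459 = 2.81053

2.811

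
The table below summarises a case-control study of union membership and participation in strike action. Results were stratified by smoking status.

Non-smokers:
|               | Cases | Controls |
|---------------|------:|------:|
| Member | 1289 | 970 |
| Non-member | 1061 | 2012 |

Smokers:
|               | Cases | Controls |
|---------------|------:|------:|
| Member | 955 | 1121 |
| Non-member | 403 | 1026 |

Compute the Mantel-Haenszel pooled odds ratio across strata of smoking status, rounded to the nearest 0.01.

2.38

OR_MH = Σ(aᵢdᵢ/nᵢ) / Σ(bᵢcᵢ/nᵢ), where nᵢ is the stratum total.
Stratum 1 (Non-smokers): n = 5332; a·d/n = 1289·2012/5332 = 486.3968; b·c/n = 970·1061/5332 = 193.0176
Stratum 2 (Smokers): n = 3505; a·d/n = 955·1026/3505 = 279.5521; b·c/n = 1121·403/3505 = 128.8910
OR_MH = (486.3968 + 279.5521) / (193.0176 + 128.8910) = 765.9489 / 321.9086 = 2.37940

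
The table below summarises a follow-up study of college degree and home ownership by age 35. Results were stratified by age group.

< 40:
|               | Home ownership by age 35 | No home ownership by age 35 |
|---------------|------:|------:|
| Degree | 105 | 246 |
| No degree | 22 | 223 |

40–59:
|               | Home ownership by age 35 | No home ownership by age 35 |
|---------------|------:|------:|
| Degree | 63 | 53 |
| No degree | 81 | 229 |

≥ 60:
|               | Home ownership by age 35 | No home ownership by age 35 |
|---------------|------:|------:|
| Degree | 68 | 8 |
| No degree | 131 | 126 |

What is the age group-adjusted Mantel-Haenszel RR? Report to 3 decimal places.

2.180

RR_MH = Σ(aᵢ·n₀ᵢ/nᵢ) / Σ(cᵢ·n₁ᵢ/nᵢ), with n₁ᵢ = aᵢ+bᵢ (exposed), n₀ᵢ = cᵢ+dᵢ (unexposed), nᵢ = n₁ᵢ+n₀ᵢ.
Stratum 1 (< 40): n₁ = 351, n₀ = 245, n = 596; a·n₀/n = 105·245/596 = 43.1628; c·n₁/n = 22·351/596 = 12.9564
Stratum 2 (40–59): n₁ = 116, n₀ = 310, n = 426; a·n₀/n = 63·310/426 = 45.8451; c·n₁/n = 81·116/426 = 22.0563
Stratum 3 (≥ 60): n₁ = 76, n₀ = 257, n = 333; a·n₀/n = 68·257/333 = 52.4805; c·n₁/n = 131·76/333 = 29.8979
RR_MH = (43.1628 + 45.8451 + 52.4805) / (12.9564 + 22.0563 + 29.8979) = 141.4883 / 64.9106 = 2.17974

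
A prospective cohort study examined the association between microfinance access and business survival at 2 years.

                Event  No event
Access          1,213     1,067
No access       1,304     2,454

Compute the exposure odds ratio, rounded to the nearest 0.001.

2.139

Cells: a = 1213, b = 1067, c = 1304, d = 2454.
OR = (a·d)/(b·c) = (1213 × 2454) / (1067 × 1304) = 2976702 / 1391368 = 2.13941
The odds of business survival at 2 years are about 2.14 times as high in the access group.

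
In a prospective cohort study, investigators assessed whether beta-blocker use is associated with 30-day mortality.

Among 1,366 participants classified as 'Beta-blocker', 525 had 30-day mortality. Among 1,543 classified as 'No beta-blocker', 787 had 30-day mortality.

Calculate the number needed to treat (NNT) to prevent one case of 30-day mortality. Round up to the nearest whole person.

8

Risk in treated group = 525/1366 = 0.38433; risk in control = 787/1543 = 0.51005.
Absolute risk reduction = 0.51005 − 0.38433 = 0.12571
NNT = 1 / ARR = 1 / 0.12571 = 7.955 → round up → 8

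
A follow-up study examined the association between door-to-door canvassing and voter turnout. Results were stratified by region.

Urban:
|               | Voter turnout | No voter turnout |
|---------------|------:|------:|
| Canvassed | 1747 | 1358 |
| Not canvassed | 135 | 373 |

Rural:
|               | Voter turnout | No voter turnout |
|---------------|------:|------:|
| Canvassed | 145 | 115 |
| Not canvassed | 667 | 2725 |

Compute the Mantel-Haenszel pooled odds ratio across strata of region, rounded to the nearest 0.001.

OR_MH = Σ(aᵢdᵢ/nᵢ) / Σ(bᵢcᵢ/nᵢ), where nᵢ is the stratum total.
Stratum 1 (Urban): n = 3613; a·d/n = 1747·373/3613 = 180.3573; b·c/n = 1358·135/3613 = 50.7418
Stratum 2 (Rural): n = 3652; a·d/n = 145·2725/3652 = 108.1941; b·c/n = 115·667/3652 = 21.0036
OR_MH = (180.3573 + 108.1941) / (50.7418 + 21.0036) = 288.5515 / 71.7453 = 4.02189

4.022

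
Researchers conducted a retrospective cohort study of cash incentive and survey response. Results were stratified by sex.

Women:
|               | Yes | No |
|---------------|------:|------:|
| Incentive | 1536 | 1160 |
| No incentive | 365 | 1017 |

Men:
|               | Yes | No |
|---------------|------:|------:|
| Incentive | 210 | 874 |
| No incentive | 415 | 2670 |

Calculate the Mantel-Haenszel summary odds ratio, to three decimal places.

2.712

OR_MH = Σ(aᵢdᵢ/nᵢ) / Σ(bᵢcᵢ/nᵢ), where nᵢ is the stratum total.
Stratum 1 (Women): n = 4078; a·d/n = 1536·1017/4078 = 383.0584; b·c/n = 1160·365/4078 = 103.8254
Stratum 2 (Men): n = 4169; a·d/n = 210·2670/4169 = 134.4927; b·c/n = 874·415/4169 = 87.0017
OR_MH = (383.0584 + 134.4927) / (103.8254 + 87.0017) = 517.5510 / 190.8271 = 2.71215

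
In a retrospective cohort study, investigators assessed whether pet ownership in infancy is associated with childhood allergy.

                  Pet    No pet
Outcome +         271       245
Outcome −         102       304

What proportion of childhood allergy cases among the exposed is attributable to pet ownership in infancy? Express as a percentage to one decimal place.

38.6

Reading the table with exposure as columns: a = 271 (Pet, case), b = 102 (Pet, non-case), c = 245 (No pet, case), d = 304.
Risk in exposed = 271/373 = 0.72654; risk in unexposed = 245/549 = 0.44627.
RR = 0.72654/0.44627 = 1.62805
AR% = (RR − 1)/RR × 100 = (1.62805 − 1)/1.62805 × 100 = 38.5767%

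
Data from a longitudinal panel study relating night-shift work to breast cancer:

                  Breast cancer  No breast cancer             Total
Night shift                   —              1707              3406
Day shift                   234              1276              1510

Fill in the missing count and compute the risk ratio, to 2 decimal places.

3.22

The missing cell is in the exposed row: 3406 − 1707 = 1699.
So a = 1699, b = 1707, c = 234, d = 1276.
RR = [a/(a+b)] / [c/(c+d)] = (1699/3406) / (234/1510) = 0.49883/0.15497 = 3.21892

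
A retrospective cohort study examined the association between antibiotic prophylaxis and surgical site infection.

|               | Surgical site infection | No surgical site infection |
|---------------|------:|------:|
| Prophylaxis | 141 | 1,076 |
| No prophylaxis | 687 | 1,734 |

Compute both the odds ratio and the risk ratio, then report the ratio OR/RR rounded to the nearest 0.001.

Cells: a = 141, b = 1076, c = 687, d = 1734.
OR = (141·1734)/(1076·687) = 244494/739212 = 0.33075
Risk in exposed = 141/1217 = 0.11586; risk in unexposed = 687/2421 = 0.28377; RR = 0.40829
OR/RR = 0.33075 / 0.40829 = 0.81009
The outcome is not rare, so the OR lies further from 1 than the RR.

0.810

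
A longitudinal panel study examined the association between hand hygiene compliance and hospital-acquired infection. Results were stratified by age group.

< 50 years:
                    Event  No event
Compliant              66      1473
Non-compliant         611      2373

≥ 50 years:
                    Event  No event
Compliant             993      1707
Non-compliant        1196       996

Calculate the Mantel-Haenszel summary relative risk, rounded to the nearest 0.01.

RR_MH = Σ(aᵢ·n₀ᵢ/nᵢ) / Σ(cᵢ·n₁ᵢ/nᵢ), with n₁ᵢ = aᵢ+bᵢ (exposed), n₀ᵢ = cᵢ+dᵢ (unexposed), nᵢ = n₁ᵢ+n₀ᵢ.
Stratum 1 (< 50 years): n₁ = 1539, n₀ = 2984, n = 4523; a·n₀/n = 66·2984/4523 = 43.5428; c·n₁/n = 611·1539/4523 = 207.8994
Stratum 2 (≥ 50 years): n₁ = 2700, n₀ = 2192, n = 4892; a·n₀/n = 993·2192/4892 = 444.9419; c·n₁/n = 1196·2700/4892 = 660.0981
RR_MH = (43.5428 + 444.9419) / (207.8994 + 660.0981) = 488.4847 / 867.9975 = 0.56277

0.56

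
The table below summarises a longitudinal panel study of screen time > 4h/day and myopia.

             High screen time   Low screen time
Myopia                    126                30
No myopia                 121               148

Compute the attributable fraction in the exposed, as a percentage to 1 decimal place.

Reading the table with exposure as columns: a = 126 (High screen time, case), b = 121 (High screen time, non-case), c = 30 (Low screen time, case), d = 148.
Risk in exposed = 126/247 = 0.51012; risk in unexposed = 30/178 = 0.16854.
RR = 0.51012/0.16854 = 3.02672
AR% = (RR − 1)/RR × 100 = (3.02672 − 1)/3.02672 × 100 = 66.9609%

67.0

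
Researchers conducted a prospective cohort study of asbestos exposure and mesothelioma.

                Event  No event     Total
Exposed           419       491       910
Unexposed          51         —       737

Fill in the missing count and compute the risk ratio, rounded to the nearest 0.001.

6.654

The missing cell is in the unexposed row: 737 − 51 = 686.
So a = 419, b = 491, c = 51, d = 686.
RR = [a/(a+b)] / [c/(c+d)] = (419/910) / (51/737) = 0.46044/0.06920 = 6.65380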